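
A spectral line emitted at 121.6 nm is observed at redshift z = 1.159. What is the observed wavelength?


lam_obs = lam_emit * (1 + z) = 121.6 * (1 + 1.159) = 262.5344

262.5344 nm


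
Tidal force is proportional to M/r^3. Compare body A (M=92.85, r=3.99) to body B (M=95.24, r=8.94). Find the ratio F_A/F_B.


Ratio = (M1/r1^3) / (M2/r2^3) = (92.85/3.99^3) / (95.24/8.94^3) = 10.9662

10.9662


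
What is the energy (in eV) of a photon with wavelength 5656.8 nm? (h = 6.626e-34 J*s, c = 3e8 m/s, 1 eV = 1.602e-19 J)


E = hc/lambda = 6.626e-34 * 3e8 / 5.657e-06 = 3.514e-20 J = 0.2194 eV

0.2194 eV


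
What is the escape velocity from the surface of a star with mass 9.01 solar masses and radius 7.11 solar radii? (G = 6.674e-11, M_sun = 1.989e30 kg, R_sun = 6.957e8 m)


M = 9.01 * 1.989e30 kg = 1.792089e+31 kg; R = 7.11 * 6.957e8 m = 4.946427e+09 m. v_esc = sqrt(2GM/R) = sqrt(2 * 6.674e-11 * 1.792089e+31 / 4.946427e+09) = 695411.8454

695411.8454 m/s


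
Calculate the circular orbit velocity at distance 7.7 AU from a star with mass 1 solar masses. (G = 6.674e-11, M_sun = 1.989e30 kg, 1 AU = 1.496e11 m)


v = sqrt(GM/r) = sqrt(6.674e-11 * 1.989e+30 / 1.152e+12) = 10734.9329

10734.9329 m/s


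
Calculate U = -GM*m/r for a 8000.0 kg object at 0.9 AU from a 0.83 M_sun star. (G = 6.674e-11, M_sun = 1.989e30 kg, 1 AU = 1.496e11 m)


M = 0.83 * 1.989e30 kg = 1.65087e+30 kg; r = 0.9 AU * 1.496e11 m/AU = 1.3464e+11 m. U = -GM*m/r = -(6.674e-11 * 1.65087e+30 * 8000.0) / 1.3464e+11 = -6.547e+12

-6.547e+12 J


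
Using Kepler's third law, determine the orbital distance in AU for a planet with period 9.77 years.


a = P^(2/3) = 9.77^(2/3) = 4.5701

4.5701 AU


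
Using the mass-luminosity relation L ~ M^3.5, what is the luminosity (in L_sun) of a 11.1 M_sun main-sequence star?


L/L_sun = (M/M_sun)^3.5 = 11.1^3.5 = 4556.49

4556.49 L_sun


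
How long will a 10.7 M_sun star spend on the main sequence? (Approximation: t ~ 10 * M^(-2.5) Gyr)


t = 10 * M^(-2.5) = 10 * 10.7^(-2.5) = 0.0267

0.0267 Gyr


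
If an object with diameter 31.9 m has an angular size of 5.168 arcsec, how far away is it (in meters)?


D = size / theta_rad, theta_rad = 5.168 * pi/(180*3600) = 2.506e-05, D = 1.273e+06

1.273e+06 m


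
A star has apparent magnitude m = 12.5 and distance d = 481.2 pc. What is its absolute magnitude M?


M = m - 5*log10(d) + 5 = 12.5 - 5*log10(481.2) + 5 = 4.0884

4.0884


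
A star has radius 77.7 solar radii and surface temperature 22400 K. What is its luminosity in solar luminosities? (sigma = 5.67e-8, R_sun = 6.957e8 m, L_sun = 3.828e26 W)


R = 77.7 * 6.957e8 m = 5.405589e+10 m. L = 4*pi*R^2*sigma*T^4 = 4*pi*(5.405589e+10)^2 * 5.67e-8 * 22400^4 = 5.241686475e+32 W. L/L_sun = 5.241686475e+32 / 3.828e26 = 1.369e+06

1.369e+06 L_sun


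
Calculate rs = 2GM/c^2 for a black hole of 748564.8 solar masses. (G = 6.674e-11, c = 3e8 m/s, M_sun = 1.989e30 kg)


M = 748564.8 * 1.989e30 kg = 1.488895387e+36 kg. rs = 2GM/c^2 = 2 * 6.674e-11 * 1.488895387e+36 / (3e8)^2 = 2.208e+09

2.208e+09 m


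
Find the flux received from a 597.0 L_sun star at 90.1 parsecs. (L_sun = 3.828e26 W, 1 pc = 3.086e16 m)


F = L / (4*pi*d^2) = 2.285e+29 / (4*pi*(2.780e+18)^2) = 2.352e-09

2.352e-09 W/m^2


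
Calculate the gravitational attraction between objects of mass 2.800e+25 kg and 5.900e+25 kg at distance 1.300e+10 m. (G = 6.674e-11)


F = G*m1*m2/r^2 = 6.674e-11 * 2.800e+25 * 5.900e+25 / (1.300e+10)^2 = 6.674e-11 * 1.652e+51 / 1.690e+20 = 6.524e+20

6.524e+20 N


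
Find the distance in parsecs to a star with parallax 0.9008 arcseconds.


d = 1/p = 1/0.9008 = 1.1101

1.1101 pc


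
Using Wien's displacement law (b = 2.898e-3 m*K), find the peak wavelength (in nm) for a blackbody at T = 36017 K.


lam_max = b / T = 2.898e-3 / 36017 = 8.046e-08 m = 80.462 nm

80.462 nm


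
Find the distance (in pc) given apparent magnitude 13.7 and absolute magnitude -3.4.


d = 10^((m - M + 5)/5) = 10^((13.7 - -3.4 + 5)/5) = 26302.6799

26302.6799 pc


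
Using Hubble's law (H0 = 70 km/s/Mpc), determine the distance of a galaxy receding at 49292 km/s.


d = v / H0 = 49292 / 70 = 704.1714

704.1714 Mpc


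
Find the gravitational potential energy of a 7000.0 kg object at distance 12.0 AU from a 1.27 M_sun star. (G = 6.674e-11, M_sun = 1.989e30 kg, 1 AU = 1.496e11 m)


M = 1.27 * 1.989e30 kg = 2.52603e+30 kg; r = 12.0 AU * 1.496e11 m/AU = 1.7952e+12 m. U = -GM*m/r = -(6.674e-11 * 2.52603e+30 * 7000.0) / 1.7952e+12 = -6.574e+11

-6.574e+11 J


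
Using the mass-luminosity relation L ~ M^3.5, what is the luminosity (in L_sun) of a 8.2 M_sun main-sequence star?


L/L_sun = (M/M_sun)^3.5 = 8.2^3.5 = 1578.8777

1578.8777 L_sun


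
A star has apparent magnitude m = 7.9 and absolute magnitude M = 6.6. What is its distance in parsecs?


d = 10^((m - M + 5)/5) = 10^((7.9 - 6.6 + 5)/5) = 18.197

18.197 pc


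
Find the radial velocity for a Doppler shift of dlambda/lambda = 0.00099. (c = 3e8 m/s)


v = (dlambda/lambda) * c = 0.00099 * 3e8 = 297000.0

297000.0 m/s


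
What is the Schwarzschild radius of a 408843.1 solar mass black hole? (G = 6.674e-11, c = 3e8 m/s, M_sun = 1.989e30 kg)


M = 408843.1 * 1.989e30 kg = 8.131889259e+35 kg. rs = 2GM/c^2 = 2 * 6.674e-11 * 8.131889259e+35 / (3e8)^2 = 1.206e+09

1.206e+09 m


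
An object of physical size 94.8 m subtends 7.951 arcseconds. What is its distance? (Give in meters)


D = size / theta_rad, theta_rad = 7.951 * pi/(180*3600) = 3.855e-05, D = 2.459e+06

2.459e+06 m


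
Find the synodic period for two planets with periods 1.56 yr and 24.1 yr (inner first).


1/P_syn = |1/P1 - 1/P2| = |1/1.56 - 1/24.1| => P_syn = 1.668

1.668 years


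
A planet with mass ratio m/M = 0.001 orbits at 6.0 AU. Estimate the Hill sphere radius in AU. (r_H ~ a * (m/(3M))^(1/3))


r_H = a * (m/3M)^(1/3) = 6.0 * (0.001/3)^(1/3) = 0.416

0.416 AU


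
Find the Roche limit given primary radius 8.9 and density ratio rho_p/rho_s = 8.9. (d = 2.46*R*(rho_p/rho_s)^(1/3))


d_Roche = 2.46 * 8.9 * 8.9^(1/3) = 45.3721

45.3721


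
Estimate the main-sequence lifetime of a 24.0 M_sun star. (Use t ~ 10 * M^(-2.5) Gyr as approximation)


t = 10 * M^(-2.5) = 10 * 24.0^(-2.5) = 0.0035

0.0035 Gyr


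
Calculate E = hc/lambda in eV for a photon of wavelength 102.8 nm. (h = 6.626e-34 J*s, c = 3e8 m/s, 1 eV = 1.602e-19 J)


E = hc/lambda = 6.626e-34 * 3e8 / 1.028e-07 = 1.934e-18 J = 12.0703 eV

12.0703 eV


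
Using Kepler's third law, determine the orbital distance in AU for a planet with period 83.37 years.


a = P^(2/3) = 83.37^(2/3) = 19.0842

19.0842 AU


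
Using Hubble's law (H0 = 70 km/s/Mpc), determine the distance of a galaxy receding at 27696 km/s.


d = v / H0 = 27696 / 70 = 395.6571

395.6571 Mpc


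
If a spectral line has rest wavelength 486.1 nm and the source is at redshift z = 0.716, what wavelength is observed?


lam_obs = lam_emit * (1 + z) = 486.1 * (1 + 0.716) = 834.1476

834.1476 nm


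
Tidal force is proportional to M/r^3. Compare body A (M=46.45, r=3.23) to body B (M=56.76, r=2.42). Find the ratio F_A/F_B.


Ratio = (M1/r1^3) / (M2/r2^3) = (46.45/3.23^3) / (56.76/2.42^3) = 0.3442

0.3442


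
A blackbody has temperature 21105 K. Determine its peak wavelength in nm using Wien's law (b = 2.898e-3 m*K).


lam_max = b / T = 2.898e-3 / 21105 = 1.373e-07 m = 137.3134 nm

137.3134 nm


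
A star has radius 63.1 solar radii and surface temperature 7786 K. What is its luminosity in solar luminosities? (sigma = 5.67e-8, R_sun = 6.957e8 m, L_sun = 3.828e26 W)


R = 63.1 * 6.957e8 m = 4.389867e+10 m. L = 4*pi*R^2*sigma*T^4 = 4*pi*(4.389867e+10)^2 * 5.67e-8 * 7786^4 = 5.046069707e+30 W. L/L_sun = 5.046069707e+30 / 3.828e26 = 13182.0003

13182.0003 L_sun


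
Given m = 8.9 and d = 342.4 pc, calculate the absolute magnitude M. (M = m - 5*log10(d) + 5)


M = m - 5*log10(d) + 5 = 8.9 - 5*log10(342.4) + 5 = 1.2273

1.2273


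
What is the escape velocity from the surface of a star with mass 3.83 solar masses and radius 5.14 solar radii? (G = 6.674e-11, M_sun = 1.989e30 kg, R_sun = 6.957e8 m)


M = 3.83 * 1.989e30 kg = 7.61787e+30 kg; R = 5.14 * 6.957e8 m = 3.575898e+09 m. v_esc = sqrt(2GM/R) = sqrt(2 * 6.674e-11 * 7.61787e+30 / 3.575898e+09) = 533251.7831

533251.7831 m/s


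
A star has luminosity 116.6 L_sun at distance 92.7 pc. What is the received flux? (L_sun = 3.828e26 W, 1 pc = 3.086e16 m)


F = L / (4*pi*d^2) = 4.463e+28 / (4*pi*(2.861e+18)^2) = 4.340e-10

4.340e-10 W/m^2


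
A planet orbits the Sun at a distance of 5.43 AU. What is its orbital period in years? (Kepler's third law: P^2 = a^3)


P = a^(3/2) = 5.43^1.5 = 12.6532

12.6532 years


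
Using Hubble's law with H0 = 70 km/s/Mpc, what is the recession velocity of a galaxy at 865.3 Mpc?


v = H0 * d = 70 * 865.3 = 60571.0

60571.0 km/s


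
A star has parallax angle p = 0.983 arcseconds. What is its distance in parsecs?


d = 1/p = 1/0.983 = 1.0173

1.0173 pc


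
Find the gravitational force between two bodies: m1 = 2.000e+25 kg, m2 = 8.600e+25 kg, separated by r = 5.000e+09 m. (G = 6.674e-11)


F = G*m1*m2/r^2 = 6.674e-11 * 2.000e+25 * 8.600e+25 / (5.000e+09)^2 = 6.674e-11 * 1.720e+51 / 2.500e+19 = 4.592e+21

4.592e+21 N


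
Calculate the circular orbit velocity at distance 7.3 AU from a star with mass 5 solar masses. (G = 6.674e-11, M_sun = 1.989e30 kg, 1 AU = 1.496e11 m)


v = sqrt(GM/r) = sqrt(6.674e-11 * 9.945e+30 / 1.092e+12) = 24652.9144

24652.9144 m/s


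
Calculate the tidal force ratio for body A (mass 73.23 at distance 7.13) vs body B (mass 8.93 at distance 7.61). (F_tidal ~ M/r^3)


Ratio = (M1/r1^3) / (M2/r2^3) = (73.23/7.13^3) / (8.93/7.61^3) = 9.9706

9.9706


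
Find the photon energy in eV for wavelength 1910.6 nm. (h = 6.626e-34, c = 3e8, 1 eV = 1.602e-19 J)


E = hc/lambda = 6.626e-34 * 3e8 / 1.911e-06 = 1.040e-19 J = 0.6494 eV

0.6494 eV


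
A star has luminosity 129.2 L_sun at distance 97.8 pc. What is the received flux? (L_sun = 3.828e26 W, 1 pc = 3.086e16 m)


F = L / (4*pi*d^2) = 4.946e+28 / (4*pi*(3.018e+18)^2) = 4.321e-10

4.321e-10 W/m^2


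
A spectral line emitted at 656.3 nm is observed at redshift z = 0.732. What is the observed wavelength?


lam_obs = lam_emit * (1 + z) = 656.3 * (1 + 0.732) = 1136.7116

1136.7116 nm


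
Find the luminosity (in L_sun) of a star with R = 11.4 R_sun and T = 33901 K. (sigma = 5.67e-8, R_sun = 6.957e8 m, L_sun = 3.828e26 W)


R = 11.4 * 6.957e8 m = 7.93098e+09 m. L = 4*pi*R^2*sigma*T^4 = 4*pi*(7.93098e+09)^2 * 5.67e-8 * 33901^4 = 5.919658707e+31 W. L/L_sun = 5.919658707e+31 / 3.828e26 = 154641.032

154641.032 L_sun


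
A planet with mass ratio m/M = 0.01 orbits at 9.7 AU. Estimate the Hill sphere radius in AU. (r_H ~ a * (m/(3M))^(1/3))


r_H = a * (m/3M)^(1/3) = 9.7 * (0.01/3)^(1/3) = 1.449

1.449 AU


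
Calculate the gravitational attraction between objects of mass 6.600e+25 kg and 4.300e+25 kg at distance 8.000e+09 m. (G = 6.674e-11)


F = G*m1*m2/r^2 = 6.674e-11 * 6.600e+25 * 4.300e+25 / (8.000e+09)^2 = 6.674e-11 * 2.838e+51 / 6.400e+19 = 2.960e+21

2.960e+21 N


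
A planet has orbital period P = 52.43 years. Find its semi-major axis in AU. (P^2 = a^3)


a = P^(2/3) = 52.43^(2/3) = 14.0083

14.0083 AU


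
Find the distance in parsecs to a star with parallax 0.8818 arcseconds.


d = 1/p = 1/0.8818 = 1.134

1.134 pc


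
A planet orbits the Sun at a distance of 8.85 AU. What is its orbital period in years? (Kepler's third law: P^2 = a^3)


P = a^(3/2) = 8.85^1.5 = 26.3278

26.3278 years


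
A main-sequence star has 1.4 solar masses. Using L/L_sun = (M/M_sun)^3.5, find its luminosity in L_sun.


L/L_sun = (M/M_sun)^3.5 = 1.4^3.5 = 3.2467

3.2467 L_sun


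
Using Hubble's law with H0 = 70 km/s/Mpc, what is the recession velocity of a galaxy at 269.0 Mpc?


v = H0 * d = 70 * 269.0 = 18830.0

18830.0 km/s


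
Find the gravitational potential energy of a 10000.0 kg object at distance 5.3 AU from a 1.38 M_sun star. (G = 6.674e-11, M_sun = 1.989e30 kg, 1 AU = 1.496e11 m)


M = 1.38 * 1.989e30 kg = 2.74482e+30 kg; r = 5.3 AU * 1.496e11 m/AU = 7.9288e+11 m. U = -GM*m/r = -(6.674e-11 * 2.74482e+30 * 10000.0) / 7.9288e+11 = -2.310e+12

-2.310e+12 J


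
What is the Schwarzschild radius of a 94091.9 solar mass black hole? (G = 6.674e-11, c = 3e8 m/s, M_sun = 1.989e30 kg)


M = 94091.9 * 1.989e30 kg = 1.871487891e+35 kg. rs = 2GM/c^2 = 2 * 6.674e-11 * 1.871487891e+35 / (3e8)^2 = 2.776e+08

2.776e+08 m


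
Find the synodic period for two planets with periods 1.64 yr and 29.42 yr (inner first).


1/P_syn = |1/P1 - 1/P2| = |1/1.64 - 1/29.42| => P_syn = 1.7368

1.7368 years


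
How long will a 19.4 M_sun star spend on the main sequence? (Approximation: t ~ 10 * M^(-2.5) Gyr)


t = 10 * M^(-2.5) = 10 * 19.4^(-2.5) = 0.006

0.006 Gyr


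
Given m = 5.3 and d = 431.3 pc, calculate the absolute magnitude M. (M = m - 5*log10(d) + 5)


M = m - 5*log10(d) + 5 = 5.3 - 5*log10(431.3) + 5 = -2.8739

-2.8739


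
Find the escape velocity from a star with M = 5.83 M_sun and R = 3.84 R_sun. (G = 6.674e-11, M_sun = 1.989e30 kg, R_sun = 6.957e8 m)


M = 5.83 * 1.989e30 kg = 1.159587e+31 kg; R = 3.84 * 6.957e8 m = 2.671488e+09 m. v_esc = sqrt(2GM/R) = sqrt(2 * 6.674e-11 * 1.159587e+31 / 2.671488e+09) = 761172.6132

761172.6132 m/s


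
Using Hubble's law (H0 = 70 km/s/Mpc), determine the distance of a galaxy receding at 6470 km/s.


d = v / H0 = 6470 / 70 = 92.4286

92.4286 Mpc


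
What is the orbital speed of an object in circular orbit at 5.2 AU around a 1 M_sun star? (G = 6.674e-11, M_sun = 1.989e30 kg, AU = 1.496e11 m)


v = sqrt(GM/r) = sqrt(6.674e-11 * 1.989e+30 / 7.779e+11) = 13063.0029

13063.0029 m/s


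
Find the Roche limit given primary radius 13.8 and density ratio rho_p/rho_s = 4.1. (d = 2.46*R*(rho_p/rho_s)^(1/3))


d_Roche = 2.46 * 13.8 * 4.1^(1/3) = 54.3345

54.3345


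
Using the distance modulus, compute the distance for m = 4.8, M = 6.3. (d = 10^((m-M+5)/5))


d = 10^((m - M + 5)/5) = 10^((4.8 - 6.3 + 5)/5) = 5.0119

5.0119 pc


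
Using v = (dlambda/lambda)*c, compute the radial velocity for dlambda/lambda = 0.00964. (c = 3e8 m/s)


v = (dlambda/lambda) * c = 0.00964 * 3e8 = 2.892e+06

2.892e+06 m/s


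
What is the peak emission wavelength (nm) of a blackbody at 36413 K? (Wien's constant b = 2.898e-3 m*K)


lam_max = b / T = 2.898e-3 / 36413 = 7.959e-08 m = 79.587 nm

79.587 nm


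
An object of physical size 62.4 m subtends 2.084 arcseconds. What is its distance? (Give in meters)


D = size / theta_rad, theta_rad = 2.084 * pi/(180*3600) = 1.010e-05, D = 6.176e+06

6.176e+06 m


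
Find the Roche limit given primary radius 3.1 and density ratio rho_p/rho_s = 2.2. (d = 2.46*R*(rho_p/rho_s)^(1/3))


d_Roche = 2.46 * 3.1 * 2.2^(1/3) = 9.9183

9.9183


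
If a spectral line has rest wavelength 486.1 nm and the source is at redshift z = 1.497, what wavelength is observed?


lam_obs = lam_emit * (1 + z) = 486.1 * (1 + 1.497) = 1213.7917

1213.7917 nm


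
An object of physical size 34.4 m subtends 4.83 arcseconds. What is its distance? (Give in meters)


D = size / theta_rad, theta_rad = 4.83 * pi/(180*3600) = 2.342e-05, D = 1.469e+06

1.469e+06 m


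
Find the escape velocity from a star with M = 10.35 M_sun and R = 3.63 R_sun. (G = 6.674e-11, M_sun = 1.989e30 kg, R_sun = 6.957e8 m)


M = 10.35 * 1.989e30 kg = 2.058615e+31 kg; R = 3.63 * 6.957e8 m = 2.525391e+09 m. v_esc = sqrt(2GM/R) = sqrt(2 * 6.674e-11 * 2.058615e+31 / 2.525391e+09) = 1.043e+06

1.043e+06 m/s


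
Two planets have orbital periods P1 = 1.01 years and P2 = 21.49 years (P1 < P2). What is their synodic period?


1/P_syn = |1/P1 - 1/P2| = |1/1.01 - 1/21.49| => P_syn = 1.0598

1.0598 years


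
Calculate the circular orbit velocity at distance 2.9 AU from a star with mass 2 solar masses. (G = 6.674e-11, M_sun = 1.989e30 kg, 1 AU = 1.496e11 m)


v = sqrt(GM/r) = sqrt(6.674e-11 * 3.978e+30 / 4.338e+11) = 24737.7784

24737.7784 m/s


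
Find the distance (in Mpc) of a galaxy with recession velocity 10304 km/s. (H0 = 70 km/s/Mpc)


d = v / H0 = 10304 / 70 = 147.2

147.2 Mpc


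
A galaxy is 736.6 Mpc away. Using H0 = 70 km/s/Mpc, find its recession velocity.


v = H0 * d = 70 * 736.6 = 51562.0

51562.0 km/s


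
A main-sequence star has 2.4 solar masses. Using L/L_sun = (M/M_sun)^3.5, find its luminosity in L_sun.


L/L_sun = (M/M_sun)^3.5 = 2.4^3.5 = 21.416

21.416 L_sun


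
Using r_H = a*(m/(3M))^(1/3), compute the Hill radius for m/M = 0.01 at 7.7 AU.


r_H = a * (m/3M)^(1/3) = 7.7 * (0.01/3)^(1/3) = 1.1502

1.1502 AU


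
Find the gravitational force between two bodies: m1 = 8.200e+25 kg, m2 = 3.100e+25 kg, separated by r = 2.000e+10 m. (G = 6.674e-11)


F = G*m1*m2/r^2 = 6.674e-11 * 8.200e+25 * 3.100e+25 / (2.000e+10)^2 = 6.674e-11 * 2.542e+51 / 4.000e+20 = 4.241e+20

4.241e+20 N


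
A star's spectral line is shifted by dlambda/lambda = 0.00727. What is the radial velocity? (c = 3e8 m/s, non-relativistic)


v = (dlambda/lambda) * c = 0.00727 * 3e8 = 2.181e+06

2.181e+06 m/s


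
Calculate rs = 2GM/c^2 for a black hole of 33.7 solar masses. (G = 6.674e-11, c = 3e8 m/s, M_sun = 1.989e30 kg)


M = 33.7 * 1.989e30 kg = 6.70293e+31 kg. rs = 2GM/c^2 = 2 * 6.674e-11 * 6.70293e+31 / (3e8)^2 = 99411.8996

99411.8996 m


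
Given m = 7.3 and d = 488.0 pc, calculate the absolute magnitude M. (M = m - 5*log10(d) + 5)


M = m - 5*log10(d) + 5 = 7.3 - 5*log10(488.0) + 5 = -1.1421

-1.1421


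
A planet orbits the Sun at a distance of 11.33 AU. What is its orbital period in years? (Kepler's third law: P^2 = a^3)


P = a^(3/2) = 11.33^1.5 = 38.1369

38.1369 years


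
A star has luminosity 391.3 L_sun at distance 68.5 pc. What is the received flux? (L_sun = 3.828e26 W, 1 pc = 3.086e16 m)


F = L / (4*pi*d^2) = 1.498e+29 / (4*pi*(2.114e+18)^2) = 2.667e-09

2.667e-09 W/m^2


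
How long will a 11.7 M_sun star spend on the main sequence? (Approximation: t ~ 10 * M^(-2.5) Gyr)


t = 10 * M^(-2.5) = 10 * 11.7^(-2.5) = 0.0214

0.0214 Gyr


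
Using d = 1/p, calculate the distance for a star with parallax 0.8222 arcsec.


d = 1/p = 1/0.8222 = 1.2162

1.2162 pc


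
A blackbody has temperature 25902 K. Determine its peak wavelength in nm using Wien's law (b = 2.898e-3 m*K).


lam_max = b / T = 2.898e-3 / 25902 = 1.119e-07 m = 111.8833 nm

111.8833 nm


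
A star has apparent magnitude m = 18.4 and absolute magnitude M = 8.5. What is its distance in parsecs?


d = 10^((m - M + 5)/5) = 10^((18.4 - 8.5 + 5)/5) = 954.9926

954.9926 pc


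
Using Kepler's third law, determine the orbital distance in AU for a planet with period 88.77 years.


a = P^(2/3) = 88.77^(2/3) = 19.8996

19.8996 AU


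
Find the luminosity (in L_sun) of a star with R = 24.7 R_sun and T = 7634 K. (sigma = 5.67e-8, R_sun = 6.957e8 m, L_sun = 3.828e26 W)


R = 24.7 * 6.957e8 m = 1.718379e+10 m. L = 4*pi*R^2*sigma*T^4 = 4*pi*(1.718379e+10)^2 * 5.67e-8 * 7634^4 = 7.145612459e+29 W. L/L_sun = 7.145612459e+29 / 3.828e26 = 1866.6699

1866.6699 L_sun


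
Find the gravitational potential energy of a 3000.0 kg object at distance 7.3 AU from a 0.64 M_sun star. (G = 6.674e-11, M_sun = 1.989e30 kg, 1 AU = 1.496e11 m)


M = 0.64 * 1.989e30 kg = 1.27296e+30 kg; r = 7.3 AU * 1.496e11 m/AU = 1.09208e+12 m. U = -GM*m/r = -(6.674e-11 * 1.27296e+30 * 3000.0) / 1.09208e+12 = -2.334e+11

-2.334e+11 J


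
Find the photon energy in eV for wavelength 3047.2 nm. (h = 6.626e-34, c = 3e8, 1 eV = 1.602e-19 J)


E = hc/lambda = 6.626e-34 * 3e8 / 3.047e-06 = 6.523e-20 J = 0.4072 eV

0.4072 eV


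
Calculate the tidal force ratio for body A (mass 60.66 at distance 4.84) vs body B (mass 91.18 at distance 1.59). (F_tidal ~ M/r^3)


Ratio = (M1/r1^3) / (M2/r2^3) = (60.66/4.84^3) / (91.18/1.59^3) = 0.0236

0.0236


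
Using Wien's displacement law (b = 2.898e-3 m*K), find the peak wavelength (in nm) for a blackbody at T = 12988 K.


lam_max = b / T = 2.898e-3 / 12988 = 2.231e-07 m = 223.129 nm

223.129 nm


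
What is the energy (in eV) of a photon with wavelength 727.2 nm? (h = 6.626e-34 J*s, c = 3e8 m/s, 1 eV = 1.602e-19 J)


E = hc/lambda = 6.626e-34 * 3e8 / 7.272e-07 = 2.733e-19 J = 1.7063 eV

1.7063 eV


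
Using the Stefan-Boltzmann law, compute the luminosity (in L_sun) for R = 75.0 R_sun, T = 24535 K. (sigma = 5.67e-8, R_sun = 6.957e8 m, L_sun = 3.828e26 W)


R = 75.0 * 6.957e8 m = 5.21775e+10 m. L = 4*pi*R^2*sigma*T^4 = 4*pi*(5.21775e+10)^2 * 5.67e-8 * 24535^4 = 7.029164478e+32 W. L/L_sun = 7.029164478e+32 / 3.828e26 = 1.836e+06

1.836e+06 L_sun


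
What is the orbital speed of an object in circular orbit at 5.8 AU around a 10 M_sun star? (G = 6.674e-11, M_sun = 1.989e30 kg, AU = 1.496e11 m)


v = sqrt(GM/r) = sqrt(6.674e-11 * 1.989e+31 / 8.677e+11) = 39113.862

39113.862 m/s


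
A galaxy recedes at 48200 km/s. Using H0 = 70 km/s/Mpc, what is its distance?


d = v / H0 = 48200 / 70 = 688.5714

688.5714 Mpc


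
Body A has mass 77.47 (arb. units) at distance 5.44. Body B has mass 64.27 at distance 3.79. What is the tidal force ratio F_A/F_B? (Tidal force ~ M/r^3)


Ratio = (M1/r1^3) / (M2/r2^3) = (77.47/5.44^3) / (64.27/3.79^3) = 0.4076

0.4076


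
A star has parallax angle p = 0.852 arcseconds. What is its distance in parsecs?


d = 1/p = 1/0.852 = 1.1737

1.1737 pc


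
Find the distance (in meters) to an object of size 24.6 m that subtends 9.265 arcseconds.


D = size / theta_rad, theta_rad = 9.265 * pi/(180*3600) = 4.492e-05, D = 547664.7851

547664.7851 m


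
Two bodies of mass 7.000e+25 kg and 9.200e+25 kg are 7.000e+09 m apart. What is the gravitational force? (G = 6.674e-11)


F = G*m1*m2/r^2 = 6.674e-11 * 7.000e+25 * 9.200e+25 / (7.000e+09)^2 = 6.674e-11 * 6.440e+51 / 4.900e+19 = 8.772e+21

8.772e+21 N


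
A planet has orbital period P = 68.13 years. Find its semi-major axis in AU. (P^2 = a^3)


a = P^(2/3) = 68.13^(2/3) = 16.6811

16.6811 AU


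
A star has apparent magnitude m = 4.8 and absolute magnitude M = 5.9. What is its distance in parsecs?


d = 10^((m - M + 5)/5) = 10^((4.8 - 5.9 + 5)/5) = 6.0256

6.0256 pc


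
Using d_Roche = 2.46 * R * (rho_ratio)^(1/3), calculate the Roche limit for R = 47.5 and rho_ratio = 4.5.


d_Roche = 2.46 * 47.5 * 4.5^(1/3) = 192.9151

192.9151


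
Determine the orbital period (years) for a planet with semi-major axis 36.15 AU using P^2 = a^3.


P = a^(3/2) = 36.15^1.5 = 217.3514

217.3514 years


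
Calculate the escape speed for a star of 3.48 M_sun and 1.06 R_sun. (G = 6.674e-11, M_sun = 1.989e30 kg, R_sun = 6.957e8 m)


M = 3.48 * 1.989e30 kg = 6.92172e+30 kg; R = 1.06 * 6.957e8 m = 7.37442e+08 m. v_esc = sqrt(2GM/R) = sqrt(2 * 6.674e-11 * 6.92172e+30 / 7.37442e+08) = 1.119e+06

1.119e+06 m/s


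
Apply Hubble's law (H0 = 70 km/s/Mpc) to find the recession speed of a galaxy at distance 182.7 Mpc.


v = H0 * d = 70 * 182.7 = 12789.0

12789.0 km/s


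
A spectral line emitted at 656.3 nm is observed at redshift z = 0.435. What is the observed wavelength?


lam_obs = lam_emit * (1 + z) = 656.3 * (1 + 0.435) = 941.7905

941.7905 nm


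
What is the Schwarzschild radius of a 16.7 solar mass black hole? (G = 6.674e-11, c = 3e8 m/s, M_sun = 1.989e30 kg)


M = 16.7 * 1.989e30 kg = 3.32163e+31 kg. rs = 2GM/c^2 = 2 * 6.674e-11 * 3.32163e+31 / (3e8)^2 = 49263.4636

49263.4636 m


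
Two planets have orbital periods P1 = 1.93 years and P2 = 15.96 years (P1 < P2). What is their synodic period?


1/P_syn = |1/P1 - 1/P2| = |1/1.93 - 1/15.96| => P_syn = 2.1955

2.1955 years


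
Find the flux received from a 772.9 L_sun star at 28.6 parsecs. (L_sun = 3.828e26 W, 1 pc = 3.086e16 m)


F = L / (4*pi*d^2) = 2.959e+29 / (4*pi*(8.826e+17)^2) = 3.022e-08

3.022e-08 W/m^2


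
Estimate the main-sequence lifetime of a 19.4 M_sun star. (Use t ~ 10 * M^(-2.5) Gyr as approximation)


t = 10 * M^(-2.5) = 10 * 19.4^(-2.5) = 0.006

0.006 Gyr


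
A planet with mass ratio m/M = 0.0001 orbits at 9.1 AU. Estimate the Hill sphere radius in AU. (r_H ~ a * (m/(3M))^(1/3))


r_H = a * (m/3M)^(1/3) = 9.1 * (0.0001/3)^(1/3) = 0.2929

0.2929 AU


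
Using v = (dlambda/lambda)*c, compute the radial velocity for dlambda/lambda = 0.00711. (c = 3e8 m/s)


v = (dlambda/lambda) * c = 0.00711 * 3e8 = 2.133e+06

2.133e+06 m/s


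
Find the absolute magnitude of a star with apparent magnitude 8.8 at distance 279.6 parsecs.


M = m - 5*log10(d) + 5 = 8.8 - 5*log10(279.6) + 5 = 1.5673

1.5673


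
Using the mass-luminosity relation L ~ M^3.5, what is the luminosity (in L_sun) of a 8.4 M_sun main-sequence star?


L/L_sun = (M/M_sun)^3.5 = 8.4^3.5 = 1717.8194

1717.8194 L_sun


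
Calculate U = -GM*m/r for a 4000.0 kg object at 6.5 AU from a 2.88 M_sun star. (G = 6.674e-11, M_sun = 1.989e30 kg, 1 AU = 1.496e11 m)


M = 2.88 * 1.989e30 kg = 5.72832e+30 kg; r = 6.5 AU * 1.496e11 m/AU = 9.724e+11 m. U = -GM*m/r = -(6.674e-11 * 5.72832e+30 * 4000.0) / 9.724e+11 = -1.573e+12

-1.573e+12 J


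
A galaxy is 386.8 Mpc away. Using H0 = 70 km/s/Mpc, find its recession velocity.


v = H0 * d = 70 * 386.8 = 27076.0

27076.0 km/s


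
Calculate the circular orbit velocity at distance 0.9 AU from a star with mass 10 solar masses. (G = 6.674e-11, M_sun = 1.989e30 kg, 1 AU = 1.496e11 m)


v = sqrt(GM/r) = sqrt(6.674e-11 * 1.989e+31 / 1.346e+11) = 99294.0994

99294.0994 m/s


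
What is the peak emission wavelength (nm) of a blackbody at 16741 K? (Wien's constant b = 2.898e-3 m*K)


lam_max = b / T = 2.898e-3 / 16741 = 1.731e-07 m = 173.1079 nm

173.1079 nm


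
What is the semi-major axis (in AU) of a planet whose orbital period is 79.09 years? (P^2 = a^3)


a = P^(2/3) = 79.09^(2/3) = 18.4253

18.4253 AU


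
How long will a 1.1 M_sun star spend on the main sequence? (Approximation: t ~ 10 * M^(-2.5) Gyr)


t = 10 * M^(-2.5) = 10 * 1.1^(-2.5) = 7.8799

7.8799 Gyr


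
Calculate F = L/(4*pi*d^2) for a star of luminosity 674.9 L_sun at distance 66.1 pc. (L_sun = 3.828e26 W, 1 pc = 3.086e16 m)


F = L / (4*pi*d^2) = 2.584e+29 / (4*pi*(2.040e+18)^2) = 4.941e-09

4.941e-09 W/m^2


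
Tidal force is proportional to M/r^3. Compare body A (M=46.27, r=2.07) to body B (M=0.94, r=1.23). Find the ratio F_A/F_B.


Ratio = (M1/r1^3) / (M2/r2^3) = (46.27/2.07^3) / (0.94/1.23^3) = 10.327

10.327


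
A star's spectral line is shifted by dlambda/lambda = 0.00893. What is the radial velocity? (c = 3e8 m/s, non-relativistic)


v = (dlambda/lambda) * c = 0.00893 * 3e8 = 2.679e+06

2.679e+06 m/s


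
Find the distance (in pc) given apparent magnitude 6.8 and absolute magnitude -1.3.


d = 10^((m - M + 5)/5) = 10^((6.8 - -1.3 + 5)/5) = 416.8694

416.8694 pc


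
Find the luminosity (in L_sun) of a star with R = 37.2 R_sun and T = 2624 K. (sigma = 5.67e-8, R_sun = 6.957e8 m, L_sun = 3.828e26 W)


R = 37.2 * 6.957e8 m = 2.588004e+10 m. L = 4*pi*R^2*sigma*T^4 = 4*pi*(2.588004e+10)^2 * 5.67e-8 * 2624^4 = 2.262445531e+28 W. L/L_sun = 2.262445531e+28 / 3.828e26 = 59.1025

59.1025 L_sun


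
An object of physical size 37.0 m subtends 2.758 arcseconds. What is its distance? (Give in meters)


D = size / theta_rad, theta_rad = 2.758 * pi/(180*3600) = 1.337e-05, D = 2.767e+06

2.767e+06 m


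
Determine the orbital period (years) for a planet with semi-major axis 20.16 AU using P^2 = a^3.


P = a^(3/2) = 20.16^1.5 = 90.5182

90.5182 years


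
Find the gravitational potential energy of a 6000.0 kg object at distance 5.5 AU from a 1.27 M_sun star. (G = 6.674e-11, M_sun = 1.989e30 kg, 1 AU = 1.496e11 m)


M = 1.27 * 1.989e30 kg = 2.52603e+30 kg; r = 5.5 AU * 1.496e11 m/AU = 8.228e+11 m. U = -GM*m/r = -(6.674e-11 * 2.52603e+30 * 6000.0) / 8.228e+11 = -1.229e+12

-1.229e+12 J


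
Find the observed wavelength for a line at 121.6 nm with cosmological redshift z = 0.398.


lam_obs = lam_emit * (1 + z) = 121.6 * (1 + 0.398) = 169.9968

169.9968 nm


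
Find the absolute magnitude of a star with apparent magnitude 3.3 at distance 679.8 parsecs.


M = m - 5*log10(d) + 5 = 3.3 - 5*log10(679.8) + 5 = -5.8619

-5.8619


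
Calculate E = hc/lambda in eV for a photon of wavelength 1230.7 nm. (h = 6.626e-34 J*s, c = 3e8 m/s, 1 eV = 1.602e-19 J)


E = hc/lambda = 6.626e-34 * 3e8 / 1.231e-06 = 1.615e-19 J = 1.0082 eV

1.0082 eV


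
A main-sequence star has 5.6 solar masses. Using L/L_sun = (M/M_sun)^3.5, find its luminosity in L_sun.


L/L_sun = (M/M_sun)^3.5 = 5.6^3.5 = 415.5833

415.5833 L_sun


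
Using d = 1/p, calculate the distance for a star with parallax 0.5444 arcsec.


d = 1/p = 1/0.5444 = 1.8369

1.8369 pc


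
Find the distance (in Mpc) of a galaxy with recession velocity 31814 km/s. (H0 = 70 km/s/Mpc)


d = v / H0 = 31814 / 70 = 454.4857

454.4857 Mpc


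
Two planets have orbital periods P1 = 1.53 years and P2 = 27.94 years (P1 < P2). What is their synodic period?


1/P_syn = |1/P1 - 1/P2| = |1/1.53 - 1/27.94| => P_syn = 1.6186

1.6186 years


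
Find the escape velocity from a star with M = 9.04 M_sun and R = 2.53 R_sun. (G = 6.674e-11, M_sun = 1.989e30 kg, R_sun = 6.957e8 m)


M = 9.04 * 1.989e30 kg = 1.798056e+31 kg; R = 2.53 * 6.957e8 m = 1.760121e+09 m. v_esc = sqrt(2GM/R) = sqrt(2 * 6.674e-11 * 1.798056e+31 / 1.760121e+09) = 1.168e+06

1.168e+06 m/s


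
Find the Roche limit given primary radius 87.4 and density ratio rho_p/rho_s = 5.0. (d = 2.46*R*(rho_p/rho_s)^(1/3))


d_Roche = 2.46 * 87.4 * 5.0^(1/3) = 367.6517

367.6517


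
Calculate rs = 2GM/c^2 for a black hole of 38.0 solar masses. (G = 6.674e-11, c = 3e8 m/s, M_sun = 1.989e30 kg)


M = 38.0 * 1.989e30 kg = 7.5582e+31 kg. rs = 2GM/c^2 = 2 * 6.674e-11 * 7.5582e+31 / (3e8)^2 = 112096.504

112096.504 m


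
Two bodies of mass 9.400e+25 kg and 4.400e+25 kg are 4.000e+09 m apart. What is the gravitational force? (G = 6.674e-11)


F = G*m1*m2/r^2 = 6.674e-11 * 9.400e+25 * 4.400e+25 / (4.000e+09)^2 = 6.674e-11 * 4.136e+51 / 1.600e+19 = 1.725e+22

1.725e+22 N


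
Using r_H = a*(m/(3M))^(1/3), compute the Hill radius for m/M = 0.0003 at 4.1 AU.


r_H = a * (m/3M)^(1/3) = 4.1 * (0.0003/3)^(1/3) = 0.1903

0.1903 AU


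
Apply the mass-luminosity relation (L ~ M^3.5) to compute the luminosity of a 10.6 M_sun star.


L/L_sun = (M/M_sun)^3.5 = 10.6^3.5 = 3877.6672

3877.6672 L_sun


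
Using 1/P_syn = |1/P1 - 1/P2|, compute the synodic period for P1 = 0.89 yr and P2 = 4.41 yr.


1/P_syn = |1/P1 - 1/P2| = |1/0.89 - 1/4.41| => P_syn = 1.115

1.115 years


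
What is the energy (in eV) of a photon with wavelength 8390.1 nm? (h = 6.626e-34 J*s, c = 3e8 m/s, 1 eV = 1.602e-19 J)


E = hc/lambda = 6.626e-34 * 3e8 / 8.390e-06 = 2.369e-20 J = 0.1479 eV

0.1479 eV


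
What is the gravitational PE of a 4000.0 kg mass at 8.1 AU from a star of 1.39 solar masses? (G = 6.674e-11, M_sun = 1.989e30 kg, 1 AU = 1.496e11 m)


M = 1.39 * 1.989e30 kg = 2.76471e+30 kg; r = 8.1 AU * 1.496e11 m/AU = 1.21176e+12 m. U = -GM*m/r = -(6.674e-11 * 2.76471e+30 * 4000.0) / 1.21176e+12 = -6.091e+11

-6.091e+11 J


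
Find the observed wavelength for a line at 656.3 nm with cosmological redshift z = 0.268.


lam_obs = lam_emit * (1 + z) = 656.3 * (1 + 0.268) = 832.1884

832.1884 nm


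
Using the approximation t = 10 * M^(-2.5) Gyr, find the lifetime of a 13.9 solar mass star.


t = 10 * M^(-2.5) = 10 * 13.9^(-2.5) = 0.0139

0.0139 Gyr


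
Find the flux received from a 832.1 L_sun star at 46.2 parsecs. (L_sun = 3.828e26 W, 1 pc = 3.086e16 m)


F = L / (4*pi*d^2) = 3.185e+29 / (4*pi*(1.426e+18)^2) = 1.247e-08

1.247e-08 W/m^2


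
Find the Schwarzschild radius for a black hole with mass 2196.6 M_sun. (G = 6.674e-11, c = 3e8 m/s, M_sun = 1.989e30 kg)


M = 2196.6 * 1.989e30 kg = 4.3690374e+33 kg. rs = 2GM/c^2 = 2 * 6.674e-11 * 4.3690374e+33 / (3e8)^2 = 6.480e+06

6.480e+06 m


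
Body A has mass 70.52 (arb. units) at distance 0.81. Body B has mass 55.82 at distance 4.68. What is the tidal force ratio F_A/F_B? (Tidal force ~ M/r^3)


Ratio = (M1/r1^3) / (M2/r2^3) = (70.52/0.81^3) / (55.82/4.68^3) = 243.6716

243.6716


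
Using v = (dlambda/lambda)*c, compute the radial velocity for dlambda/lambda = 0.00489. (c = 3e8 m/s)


v = (dlambda/lambda) * c = 0.00489 * 3e8 = 1.467e+06

1.467e+06 m/s


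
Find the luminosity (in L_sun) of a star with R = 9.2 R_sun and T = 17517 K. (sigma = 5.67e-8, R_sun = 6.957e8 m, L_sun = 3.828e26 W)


R = 9.2 * 6.957e8 m = 6.40044e+09 m. L = 4*pi*R^2*sigma*T^4 = 4*pi*(6.40044e+09)^2 * 5.67e-8 * 17517^4 = 2.748220053e+30 W. L/L_sun = 2.748220053e+30 / 3.828e26 = 7179.2582

7179.2582 L_sun


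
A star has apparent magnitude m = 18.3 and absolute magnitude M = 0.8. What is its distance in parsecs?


d = 10^((m - M + 5)/5) = 10^((18.3 - 0.8 + 5)/5) = 31622.7766

31622.7766 pc


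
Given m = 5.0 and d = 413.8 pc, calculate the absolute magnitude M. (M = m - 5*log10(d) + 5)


M = m - 5*log10(d) + 5 = 5.0 - 5*log10(413.8) + 5 = -3.084

-3.084


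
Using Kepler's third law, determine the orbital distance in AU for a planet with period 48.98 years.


a = P^(2/3) = 48.98^(2/3) = 13.3869

13.3869 AU


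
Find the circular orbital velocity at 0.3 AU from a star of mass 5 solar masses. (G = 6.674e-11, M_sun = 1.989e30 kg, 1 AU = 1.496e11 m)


v = sqrt(GM/r) = sqrt(6.674e-11 * 9.945e+30 / 4.488e+10) = 121609.939

121609.939 m/s


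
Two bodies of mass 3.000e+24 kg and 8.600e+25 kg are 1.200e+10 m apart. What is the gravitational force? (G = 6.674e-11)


F = G*m1*m2/r^2 = 6.674e-11 * 3.000e+24 * 8.600e+25 / (1.200e+10)^2 = 6.674e-11 * 2.580e+50 / 1.440e+20 = 1.196e+20

1.196e+20 N


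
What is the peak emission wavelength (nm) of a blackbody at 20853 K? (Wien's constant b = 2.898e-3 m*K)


lam_max = b / T = 2.898e-3 / 20853 = 1.390e-07 m = 138.9728 nm

138.9728 nm


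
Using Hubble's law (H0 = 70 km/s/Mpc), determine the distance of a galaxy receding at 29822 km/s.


d = v / H0 = 29822 / 70 = 426.0286

426.0286 Mpc


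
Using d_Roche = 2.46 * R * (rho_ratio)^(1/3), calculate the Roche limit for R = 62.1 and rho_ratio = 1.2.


d_Roche = 2.46 * 62.1 * 1.2^(1/3) = 162.3381

162.3381


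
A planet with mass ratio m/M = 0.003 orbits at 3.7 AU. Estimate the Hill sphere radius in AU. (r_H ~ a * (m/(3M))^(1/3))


r_H = a * (m/3M)^(1/3) = 3.7 * (0.003/3)^(1/3) = 0.37

0.37 AU


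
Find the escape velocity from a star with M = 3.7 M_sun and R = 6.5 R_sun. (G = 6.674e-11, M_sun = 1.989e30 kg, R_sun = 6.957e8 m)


M = 3.7 * 1.989e30 kg = 7.3593e+30 kg; R = 6.5 * 6.957e8 m = 4.52205e+09 m. v_esc = sqrt(2GM/R) = sqrt(2 * 6.674e-11 * 7.3593e+30 / 4.52205e+09) = 466078.074

466078.074 m/s


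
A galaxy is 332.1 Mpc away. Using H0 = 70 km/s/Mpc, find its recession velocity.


v = H0 * d = 70 * 332.1 = 23247.0

23247.0 km/s


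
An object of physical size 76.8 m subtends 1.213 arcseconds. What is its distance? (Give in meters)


D = size / theta_rad, theta_rad = 1.213 * pi/(180*3600) = 5.881e-06, D = 1.306e+07

1.306e+07 m


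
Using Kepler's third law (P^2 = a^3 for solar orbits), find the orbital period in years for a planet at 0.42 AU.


P = a^(3/2) = 0.42^1.5 = 0.2722

0.2722 years


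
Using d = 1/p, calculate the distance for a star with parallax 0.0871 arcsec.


d = 1/p = 1/0.0871 = 11.4811

11.4811 pc


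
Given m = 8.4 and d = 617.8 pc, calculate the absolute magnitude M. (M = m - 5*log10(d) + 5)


M = m - 5*log10(d) + 5 = 8.4 - 5*log10(617.8) + 5 = -0.5542

-0.5542


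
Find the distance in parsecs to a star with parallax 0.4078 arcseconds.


d = 1/p = 1/0.4078 = 2.4522

2.4522 pc


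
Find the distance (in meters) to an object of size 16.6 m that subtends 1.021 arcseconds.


D = size / theta_rad, theta_rad = 1.021 * pi/(180*3600) = 4.950e-06, D = 3.354e+06

3.354e+06 m


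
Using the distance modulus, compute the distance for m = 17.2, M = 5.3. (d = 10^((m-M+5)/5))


d = 10^((m - M + 5)/5) = 10^((17.2 - 5.3 + 5)/5) = 2398.8329

2398.8329 pc


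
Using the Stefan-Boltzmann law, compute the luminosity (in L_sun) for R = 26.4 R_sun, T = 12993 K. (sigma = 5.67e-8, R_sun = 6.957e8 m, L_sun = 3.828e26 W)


R = 26.4 * 6.957e8 m = 1.836648e+10 m. L = 4*pi*R^2*sigma*T^4 = 4*pi*(1.836648e+10)^2 * 5.67e-8 * 12993^4 = 6.849873278e+30 W. L/L_sun = 6.849873278e+30 / 3.828e26 = 17894.1308

17894.1308 L_sun


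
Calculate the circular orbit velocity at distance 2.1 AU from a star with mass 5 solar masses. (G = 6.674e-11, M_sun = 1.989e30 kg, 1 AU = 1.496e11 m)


v = sqrt(GM/r) = sqrt(6.674e-11 * 9.945e+30 / 3.142e+11) = 45964.2365

45964.2365 m/s


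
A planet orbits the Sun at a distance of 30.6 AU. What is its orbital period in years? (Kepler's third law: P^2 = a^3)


P = a^(3/2) = 30.6^1.5 = 169.2708

169.2708 years


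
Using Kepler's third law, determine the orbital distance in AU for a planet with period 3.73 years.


a = P^(2/3) = 3.73^(2/3) = 2.4051

2.4051 AU


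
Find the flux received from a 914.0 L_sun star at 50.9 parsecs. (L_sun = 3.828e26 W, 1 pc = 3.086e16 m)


F = L / (4*pi*d^2) = 3.499e+29 / (4*pi*(1.571e+18)^2) = 1.128e-08

1.128e-08 W/m^2


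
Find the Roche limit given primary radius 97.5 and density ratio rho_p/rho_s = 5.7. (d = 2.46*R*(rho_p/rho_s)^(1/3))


d_Roche = 2.46 * 97.5 * 5.7^(1/3) = 428.4479

428.4479


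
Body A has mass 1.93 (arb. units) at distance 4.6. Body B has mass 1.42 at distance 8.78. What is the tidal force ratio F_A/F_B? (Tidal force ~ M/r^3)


Ratio = (M1/r1^3) / (M2/r2^3) = (1.93/4.6^3) / (1.42/8.78^3) = 9.451

9.451


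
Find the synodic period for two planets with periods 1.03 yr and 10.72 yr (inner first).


1/P_syn = |1/P1 - 1/P2| = |1/1.03 - 1/10.72| => P_syn = 1.1395

1.1395 years


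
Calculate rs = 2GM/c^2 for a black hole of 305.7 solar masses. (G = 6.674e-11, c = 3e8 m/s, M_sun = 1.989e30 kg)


M = 305.7 * 1.989e30 kg = 6.080373e+32 kg. rs = 2GM/c^2 = 2 * 6.674e-11 * 6.080373e+32 / (3e8)^2 = 901786.8756

901786.8756 m


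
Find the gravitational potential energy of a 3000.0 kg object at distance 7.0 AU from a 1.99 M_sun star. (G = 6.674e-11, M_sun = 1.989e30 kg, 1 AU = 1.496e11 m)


M = 1.99 * 1.989e30 kg = 3.95811e+30 kg; r = 7.0 AU * 1.496e11 m/AU = 1.0472e+12 m. U = -GM*m/r = -(6.674e-11 * 3.95811e+30 * 3000.0) / 1.0472e+12 = -7.568e+11

-7.568e+11 J


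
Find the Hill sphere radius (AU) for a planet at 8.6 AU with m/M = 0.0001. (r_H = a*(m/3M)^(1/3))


r_H = a * (m/3M)^(1/3) = 8.6 * (0.0001/3)^(1/3) = 0.2768

0.2768 AU


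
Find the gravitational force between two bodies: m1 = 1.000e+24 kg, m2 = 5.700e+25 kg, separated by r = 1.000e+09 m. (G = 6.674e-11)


F = G*m1*m2/r^2 = 6.674e-11 * 1.000e+24 * 5.700e+25 / (1.000e+09)^2 = 6.674e-11 * 5.700e+49 / 1.000e+18 = 3.804e+21

3.804e+21 N


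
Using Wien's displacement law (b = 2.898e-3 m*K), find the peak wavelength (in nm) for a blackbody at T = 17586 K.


lam_max = b / T = 2.898e-3 / 17586 = 1.648e-07 m = 164.7902 nm

164.7902 nm


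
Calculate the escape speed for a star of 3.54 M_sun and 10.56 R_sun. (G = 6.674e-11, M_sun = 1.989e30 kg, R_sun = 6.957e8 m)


M = 3.54 * 1.989e30 kg = 7.04106e+30 kg; R = 10.56 * 6.957e8 m = 7.346592e+09 m. v_esc = sqrt(2GM/R) = sqrt(2 * 6.674e-11 * 7.04106e+30 / 7.346592e+09) = 357671.3557

357671.3557 m/s
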